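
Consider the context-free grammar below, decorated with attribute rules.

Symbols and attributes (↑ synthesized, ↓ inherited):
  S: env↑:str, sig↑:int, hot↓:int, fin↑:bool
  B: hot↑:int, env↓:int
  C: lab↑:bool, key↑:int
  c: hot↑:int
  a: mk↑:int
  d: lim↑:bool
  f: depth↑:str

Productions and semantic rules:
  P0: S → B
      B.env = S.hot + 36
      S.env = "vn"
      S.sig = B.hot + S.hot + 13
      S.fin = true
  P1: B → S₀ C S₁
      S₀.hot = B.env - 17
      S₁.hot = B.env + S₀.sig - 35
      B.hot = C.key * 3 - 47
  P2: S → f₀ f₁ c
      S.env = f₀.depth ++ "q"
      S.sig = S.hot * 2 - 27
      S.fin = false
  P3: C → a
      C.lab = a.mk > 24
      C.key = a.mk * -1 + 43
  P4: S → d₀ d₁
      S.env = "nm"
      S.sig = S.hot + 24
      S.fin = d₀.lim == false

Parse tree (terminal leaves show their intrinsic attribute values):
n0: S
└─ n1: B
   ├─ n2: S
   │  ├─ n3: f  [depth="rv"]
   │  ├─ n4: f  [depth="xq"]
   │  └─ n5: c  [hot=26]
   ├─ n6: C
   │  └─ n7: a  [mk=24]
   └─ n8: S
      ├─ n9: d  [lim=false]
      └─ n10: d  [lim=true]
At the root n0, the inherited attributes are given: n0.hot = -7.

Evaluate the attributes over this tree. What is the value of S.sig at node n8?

15

1. n0.hot = -7  [given at root]
2. n1.env = 29  [S.hot + 36]
3. n2.hot = 12  [B.env - 17]
4. n3.depth = "rv"  [terminal]
5. n4.depth = "xq"  [terminal]
6. n5.hot = 26  [terminal]
7. n2.env = "rvq"  [f₀.depth ++ "q"]
8. n2.sig = -3  [S.hot * 2 - 27]
9. n2.fin = false  [false]
10. n7.mk = 24  [terminal]
11. n6.lab = false  [a.mk > 24]
12. n6.key = 19  [a.mk * -1 + 43]
13. n8.hot = -9  [B.env + S₀.sig - 35]
14. n9.lim = false  [terminal]
15. n10.lim = true  [terminal]
16. n8.env = "nm"  ["nm"]
17. n8.sig = 15  [S.hot + 24]
18. n8.fin = true  [d₀.lim == false]
19. n1.hot = 10  [C.key * 3 - 47]
20. n0.env = "vn"  ["vn"]
21. n0.sig = 16  [B.hot + S.hot + 13]
22. n0.fin = true  [true]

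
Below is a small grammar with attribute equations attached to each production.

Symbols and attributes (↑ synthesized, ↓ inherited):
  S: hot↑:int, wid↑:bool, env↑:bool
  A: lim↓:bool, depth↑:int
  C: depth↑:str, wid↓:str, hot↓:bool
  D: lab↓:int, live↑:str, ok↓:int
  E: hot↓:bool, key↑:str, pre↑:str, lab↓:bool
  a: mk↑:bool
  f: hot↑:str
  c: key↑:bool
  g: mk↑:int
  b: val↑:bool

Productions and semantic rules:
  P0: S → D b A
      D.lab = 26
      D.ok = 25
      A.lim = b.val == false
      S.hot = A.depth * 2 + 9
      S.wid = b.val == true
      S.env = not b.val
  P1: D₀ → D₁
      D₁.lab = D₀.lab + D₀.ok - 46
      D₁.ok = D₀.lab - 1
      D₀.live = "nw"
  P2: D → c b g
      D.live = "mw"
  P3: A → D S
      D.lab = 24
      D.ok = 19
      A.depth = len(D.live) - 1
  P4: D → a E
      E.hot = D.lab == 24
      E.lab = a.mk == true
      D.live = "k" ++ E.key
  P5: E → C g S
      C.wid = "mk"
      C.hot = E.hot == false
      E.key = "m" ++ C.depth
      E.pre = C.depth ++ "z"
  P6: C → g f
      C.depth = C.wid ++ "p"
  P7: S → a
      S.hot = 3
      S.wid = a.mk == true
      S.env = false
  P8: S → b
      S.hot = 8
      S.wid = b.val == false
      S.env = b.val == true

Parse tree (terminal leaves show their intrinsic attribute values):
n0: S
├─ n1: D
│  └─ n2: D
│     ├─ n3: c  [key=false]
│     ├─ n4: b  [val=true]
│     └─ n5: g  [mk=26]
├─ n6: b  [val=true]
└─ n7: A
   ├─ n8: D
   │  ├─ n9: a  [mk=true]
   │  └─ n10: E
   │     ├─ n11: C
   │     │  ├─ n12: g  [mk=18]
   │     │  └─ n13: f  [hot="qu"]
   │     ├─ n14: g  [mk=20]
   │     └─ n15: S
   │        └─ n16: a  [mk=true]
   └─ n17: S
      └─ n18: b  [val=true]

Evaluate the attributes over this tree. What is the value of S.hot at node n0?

17

1. n1.lab = 26  [26]
2. n1.ok = 25  [25]
3. n2.lab = 5  [D₀.lab + D₀.ok - 46]
4. n2.ok = 25  [D₀.lab - 1]
5. n3.key = false  [terminal]
6. n4.val = true  [terminal]
7. n5.mk = 26  [terminal]
8. n2.live = "mw"  ["mw"]
9. n1.live = "nw"  ["nw"]
10. n6.val = true  [terminal]
11. n7.lim = false  [b.val == false]
12. n8.lab = 24  [24]
13. n8.ok = 19  [19]
14. n9.mk = true  [terminal]
15. n10.hot = true  [D.lab == 24]
16. n10.lab = true  [a.mk == true]
17. n11.wid = "mk"  ["mk"]
18. n11.hot = false  [E.hot == false]
19. n12.mk = 18  [terminal]
20. n13.hot = "qu"  [terminal]
21. n11.depth = "mkp"  [C.wid ++ "p"]
22. n14.mk = 20  [terminal]
23. n16.mk = true  [terminal]
24. n15.hot = 3  [3]
25. n15.wid = true  [a.mk == true]
26. n15.env = false  [false]
27. n10.key = "mmkp"  ["m" ++ C.depth]
28. n10.pre = "mkpz"  [C.depth ++ "z"]
29. n8.live = "kmmkp"  ["k" ++ E.key]
30. n18.val = true  [terminal]
31. n17.hot = 8  [8]
32. n17.wid = false  [b.val == false]
33. n17.env = true  [b.val == true]
34. n7.depth = 4  [len(D.live) - 1]
35. n0.hot = 17  [A.depth * 2 + 9]
36. n0.wid = true  [b.val == true]
37. n0.env = false  [not b.val]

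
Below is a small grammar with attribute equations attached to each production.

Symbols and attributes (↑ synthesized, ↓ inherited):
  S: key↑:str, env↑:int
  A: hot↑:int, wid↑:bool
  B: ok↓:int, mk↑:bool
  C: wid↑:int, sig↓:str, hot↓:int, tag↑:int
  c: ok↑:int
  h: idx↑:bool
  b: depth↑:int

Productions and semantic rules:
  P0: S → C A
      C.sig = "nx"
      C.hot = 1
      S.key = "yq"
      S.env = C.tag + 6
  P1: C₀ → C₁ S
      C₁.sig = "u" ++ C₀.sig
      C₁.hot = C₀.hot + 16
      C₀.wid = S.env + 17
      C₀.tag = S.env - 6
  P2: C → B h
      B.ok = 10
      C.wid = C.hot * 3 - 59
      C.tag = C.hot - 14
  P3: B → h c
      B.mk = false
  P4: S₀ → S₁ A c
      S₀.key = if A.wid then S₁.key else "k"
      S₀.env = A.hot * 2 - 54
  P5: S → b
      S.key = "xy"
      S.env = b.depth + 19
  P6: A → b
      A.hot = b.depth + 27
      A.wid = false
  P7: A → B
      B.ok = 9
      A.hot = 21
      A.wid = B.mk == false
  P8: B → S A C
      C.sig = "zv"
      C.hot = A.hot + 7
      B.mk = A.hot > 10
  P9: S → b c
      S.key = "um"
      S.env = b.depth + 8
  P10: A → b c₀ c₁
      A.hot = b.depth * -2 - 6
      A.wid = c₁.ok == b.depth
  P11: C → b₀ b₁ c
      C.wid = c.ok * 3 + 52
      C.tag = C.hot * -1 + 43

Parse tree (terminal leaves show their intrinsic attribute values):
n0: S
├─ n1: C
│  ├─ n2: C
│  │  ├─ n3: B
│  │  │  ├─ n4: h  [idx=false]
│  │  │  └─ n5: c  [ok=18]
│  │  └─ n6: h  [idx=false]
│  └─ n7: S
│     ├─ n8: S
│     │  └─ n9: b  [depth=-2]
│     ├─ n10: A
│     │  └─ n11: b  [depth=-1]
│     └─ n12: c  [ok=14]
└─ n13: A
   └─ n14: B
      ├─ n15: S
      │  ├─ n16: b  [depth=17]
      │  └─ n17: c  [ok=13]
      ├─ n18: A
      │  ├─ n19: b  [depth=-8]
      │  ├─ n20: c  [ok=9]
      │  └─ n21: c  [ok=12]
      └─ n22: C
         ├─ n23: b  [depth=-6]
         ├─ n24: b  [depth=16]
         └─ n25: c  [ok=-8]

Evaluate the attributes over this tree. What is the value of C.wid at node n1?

1. n1.sig = "nx"  ["nx"]
2. n1.hot = 1  [1]
3. n2.sig = "unx"  ["u" ++ C₀.sig]
4. n2.hot = 17  [C₀.hot + 16]
5. n3.ok = 10  [10]
6. n4.idx = false  [terminal]
7. n5.ok = 18  [terminal]
8. n3.mk = false  [false]
9. n6.idx = false  [terminal]
10. n2.wid = -8  [C.hot * 3 - 59]
11. n2.tag = 3  [C.hot - 14]
12. n9.depth = -2  [terminal]
13. n8.key = "xy"  ["xy"]
14. n8.env = 17  [b.depth + 19]
15. n11.depth = -1  [terminal]
16. n10.hot = 26  [b.depth + 27]
17. n10.wid = false  [false]
18. n12.ok = 14  [terminal]
19. n7.key = "k"  [if A.wid then S₁.key else "k"]
20. n7.env = -2  [A.hot * 2 - 54]
21. n1.wid = 15  [S.env + 17]
22. n1.tag = -8  [S.env - 6]
23. n14.ok = 9  [9]
24. n16.depth = 17  [terminal]
25. n17.ok = 13  [terminal]
26. n15.key = "um"  ["um"]
27. n15.env = 25  [b.depth + 8]
28. n19.depth = -8  [terminal]
29. n20.ok = 9  [terminal]
30. n21.ok = 12  [terminal]
31. n18.hot = 10  [b.depth * -2 - 6]
32. n18.wid = false  [c₁.ok == b.depth]
33. n22.sig = "zv"  ["zv"]
34. n22.hot = 17  [A.hot + 7]
35. n23.depth = -6  [terminal]
36. n24.depth = 16  [terminal]
37. n25.ok = -8  [terminal]
38. n22.wid = 28  [c.ok * 3 + 52]
39. n22.tag = 26  [C.hot * -1 + 43]
40. n14.mk = false  [A.hot > 10]
41. n13.hot = 21  [21]
42. n13.wid = true  [B.mk == false]
43. n0.key = "yq"  ["yq"]
44. n0.env = -2  [C.tag + 6]

15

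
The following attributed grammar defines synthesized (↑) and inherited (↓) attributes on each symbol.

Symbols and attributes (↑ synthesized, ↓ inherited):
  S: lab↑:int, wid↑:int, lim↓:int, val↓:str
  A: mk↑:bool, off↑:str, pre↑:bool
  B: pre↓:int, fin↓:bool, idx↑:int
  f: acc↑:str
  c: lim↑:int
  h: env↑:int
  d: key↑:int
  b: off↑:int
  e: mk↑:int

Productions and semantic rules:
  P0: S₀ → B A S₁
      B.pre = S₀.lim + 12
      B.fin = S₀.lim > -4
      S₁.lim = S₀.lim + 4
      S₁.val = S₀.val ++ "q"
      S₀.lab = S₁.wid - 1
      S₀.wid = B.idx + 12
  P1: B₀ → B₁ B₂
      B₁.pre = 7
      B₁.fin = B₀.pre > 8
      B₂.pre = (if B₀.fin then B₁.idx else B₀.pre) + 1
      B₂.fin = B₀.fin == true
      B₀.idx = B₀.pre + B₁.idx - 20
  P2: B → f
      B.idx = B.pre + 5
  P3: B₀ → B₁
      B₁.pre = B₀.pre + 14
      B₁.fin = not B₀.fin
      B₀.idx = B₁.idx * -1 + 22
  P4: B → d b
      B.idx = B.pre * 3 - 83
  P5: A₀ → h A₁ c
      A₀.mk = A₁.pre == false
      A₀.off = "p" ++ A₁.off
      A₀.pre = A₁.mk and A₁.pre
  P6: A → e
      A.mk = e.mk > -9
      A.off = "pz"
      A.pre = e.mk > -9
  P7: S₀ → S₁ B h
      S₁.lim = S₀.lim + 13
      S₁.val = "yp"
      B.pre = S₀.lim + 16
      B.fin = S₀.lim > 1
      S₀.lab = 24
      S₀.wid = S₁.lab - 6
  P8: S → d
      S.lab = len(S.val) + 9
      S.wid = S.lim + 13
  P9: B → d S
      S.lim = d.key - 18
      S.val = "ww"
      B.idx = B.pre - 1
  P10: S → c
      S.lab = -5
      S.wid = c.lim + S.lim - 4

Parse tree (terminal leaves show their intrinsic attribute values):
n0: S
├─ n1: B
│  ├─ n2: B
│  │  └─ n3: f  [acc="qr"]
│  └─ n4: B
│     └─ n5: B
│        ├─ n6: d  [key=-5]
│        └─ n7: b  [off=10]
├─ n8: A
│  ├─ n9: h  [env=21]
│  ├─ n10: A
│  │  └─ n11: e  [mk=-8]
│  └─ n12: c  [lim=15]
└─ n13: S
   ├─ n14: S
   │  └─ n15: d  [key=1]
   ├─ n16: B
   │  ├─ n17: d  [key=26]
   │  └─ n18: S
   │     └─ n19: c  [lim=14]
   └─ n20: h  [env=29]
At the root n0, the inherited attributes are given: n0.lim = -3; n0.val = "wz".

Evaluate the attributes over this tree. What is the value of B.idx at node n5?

-2

1. n0.lim = -3  [given at root]
2. n0.val = "wz"  [given at root]
3. n1.pre = 9  [S₀.lim + 12]
4. n1.fin = true  [S₀.lim > -4]
5. n2.pre = 7  [7]
6. n2.fin = true  [B₀.pre > 8]
7. n3.acc = "qr"  [terminal]
8. n2.idx = 12  [B.pre + 5]
9. n4.pre = 13  [(if B₀.fin then B₁.idx else B₀.pre) + 1]
10. n4.fin = true  [B₀.fin == true]
11. n5.pre = 27  [B₀.pre + 14]
12. n5.fin = false  [not B₀.fin]
13. n6.key = -5  [terminal]
14. n7.off = 10  [terminal]
15. n5.idx = -2  [B.pre * 3 - 83]
16. n4.idx = 24  [B₁.idx * -1 + 22]
17. n1.idx = 1  [B₀.pre + B₁.idx - 20]
18. n9.env = 21  [terminal]
19. n11.mk = -8  [terminal]
20. n10.mk = true  [e.mk > -9]
21. n10.off = "pz"  ["pz"]
22. n10.pre = true  [e.mk > -9]
23. n12.lim = 15  [terminal]
24. n8.mk = false  [A₁.pre == false]
25. n8.off = "ppz"  ["p" ++ A₁.off]
26. n8.pre = true  [A₁.mk and A₁.pre]
27. n13.lim = 1  [S₀.lim + 4]
28. n13.val = "wzq"  [S₀.val ++ "q"]
29. n14.lim = 14  [S₀.lim + 13]
30. n14.val = "yp"  ["yp"]
31. n15.key = 1  [terminal]
32. n14.lab = 11  [len(S.val) + 9]
33. n14.wid = 27  [S.lim + 13]
34. n16.pre = 17  [S₀.lim + 16]
35. n16.fin = false  [S₀.lim > 1]
36. n17.key = 26  [terminal]
37. n18.lim = 8  [d.key - 18]
38. n18.val = "ww"  ["ww"]
39. n19.lim = 14  [terminal]
40. n18.lab = -5  [-5]
41. n18.wid = 18  [c.lim + S.lim - 4]
42. n16.idx = 16  [B.pre - 1]
43. n20.env = 29  [terminal]
44. n13.lab = 24  [24]
45. n13.wid = 5  [S₁.lab - 6]
46. n0.lab = 4  [S₁.wid - 1]
47. n0.wid = 13  [B.idx + 12]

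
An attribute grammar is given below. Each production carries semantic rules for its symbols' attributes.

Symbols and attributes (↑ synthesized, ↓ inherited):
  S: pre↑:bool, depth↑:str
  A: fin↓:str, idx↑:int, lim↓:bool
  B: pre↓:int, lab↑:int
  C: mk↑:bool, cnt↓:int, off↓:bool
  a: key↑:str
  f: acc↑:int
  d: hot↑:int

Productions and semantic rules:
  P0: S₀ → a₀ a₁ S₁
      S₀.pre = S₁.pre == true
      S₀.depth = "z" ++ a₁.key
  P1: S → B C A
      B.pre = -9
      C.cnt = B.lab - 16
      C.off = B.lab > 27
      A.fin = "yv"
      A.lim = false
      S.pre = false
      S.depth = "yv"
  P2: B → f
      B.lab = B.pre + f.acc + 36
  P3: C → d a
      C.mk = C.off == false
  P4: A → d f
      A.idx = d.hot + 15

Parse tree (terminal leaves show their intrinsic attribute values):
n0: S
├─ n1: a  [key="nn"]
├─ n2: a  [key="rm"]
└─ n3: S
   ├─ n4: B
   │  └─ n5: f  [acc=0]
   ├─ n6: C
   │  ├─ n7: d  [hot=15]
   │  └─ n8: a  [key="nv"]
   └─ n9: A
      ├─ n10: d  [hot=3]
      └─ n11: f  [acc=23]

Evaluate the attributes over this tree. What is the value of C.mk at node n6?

1. n1.key = "nn"  [terminal]
2. n2.key = "rm"  [terminal]
3. n4.pre = -9  [-9]
4. n5.acc = 0  [terminal]
5. n4.lab = 27  [B.pre + f.acc + 36]
6. n6.cnt = 11  [B.lab - 16]
7. n6.off = false  [B.lab > 27]
8. n7.hot = 15  [terminal]
9. n8.key = "nv"  [terminal]
10. n6.mk = true  [C.off == false]
11. n9.fin = "yv"  ["yv"]
12. n9.lim = false  [false]
13. n10.hot = 3  [terminal]
14. n11.acc = 23  [terminal]
15. n9.idx = 18  [d.hot + 15]
16. n3.pre = false  [false]
17. n3.depth = "yv"  ["yv"]
18. n0.pre = false  [S₁.pre == true]
19. n0.depth = "zrm"  ["z" ++ a₁.key]

true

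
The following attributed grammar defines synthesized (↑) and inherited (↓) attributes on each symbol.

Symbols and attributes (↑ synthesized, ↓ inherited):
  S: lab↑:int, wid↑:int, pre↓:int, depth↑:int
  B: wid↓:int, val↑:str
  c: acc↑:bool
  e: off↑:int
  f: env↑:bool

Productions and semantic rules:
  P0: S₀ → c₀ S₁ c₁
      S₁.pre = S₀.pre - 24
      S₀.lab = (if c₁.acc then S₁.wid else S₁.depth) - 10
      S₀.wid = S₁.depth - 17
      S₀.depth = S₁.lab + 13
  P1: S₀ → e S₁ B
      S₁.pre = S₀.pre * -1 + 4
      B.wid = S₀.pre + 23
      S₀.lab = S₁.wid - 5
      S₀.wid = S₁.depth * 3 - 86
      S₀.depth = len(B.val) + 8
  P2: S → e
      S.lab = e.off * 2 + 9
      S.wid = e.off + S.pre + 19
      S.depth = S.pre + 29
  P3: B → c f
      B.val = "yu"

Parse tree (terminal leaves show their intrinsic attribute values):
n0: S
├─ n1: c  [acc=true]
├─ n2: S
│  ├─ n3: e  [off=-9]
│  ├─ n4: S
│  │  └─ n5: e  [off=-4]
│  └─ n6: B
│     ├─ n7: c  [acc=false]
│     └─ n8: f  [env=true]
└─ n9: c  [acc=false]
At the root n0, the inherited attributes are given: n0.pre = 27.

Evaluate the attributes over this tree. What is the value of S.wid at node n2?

1. n0.pre = 27  [given at root]
2. n1.acc = true  [terminal]
3. n2.pre = 3  [S₀.pre - 24]
4. n3.off = -9  [terminal]
5. n4.pre = 1  [S₀.pre * -1 + 4]
6. n5.off = -4  [terminal]
7. n4.lab = 1  [e.off * 2 + 9]
8. n4.wid = 16  [e.off + S.pre + 19]
9. n4.depth = 30  [S.pre + 29]
10. n6.wid = 26  [S₀.pre + 23]
11. n7.acc = false  [terminal]
12. n8.env = true  [terminal]
13. n6.val = "yu"  ["yu"]
14. n2.lab = 11  [S₁.wid - 5]
15. n2.wid = 4  [S₁.depth * 3 - 86]
16. n2.depth = 10  [len(B.val) + 8]
17. n9.acc = false  [terminal]
18. n0.lab = 0  [(if c₁.acc then S₁.wid else S₁.depth) - 10]
19. n0.wid = -7  [S₁.depth - 17]
20. n0.depth = 24  [S₁.lab + 13]

4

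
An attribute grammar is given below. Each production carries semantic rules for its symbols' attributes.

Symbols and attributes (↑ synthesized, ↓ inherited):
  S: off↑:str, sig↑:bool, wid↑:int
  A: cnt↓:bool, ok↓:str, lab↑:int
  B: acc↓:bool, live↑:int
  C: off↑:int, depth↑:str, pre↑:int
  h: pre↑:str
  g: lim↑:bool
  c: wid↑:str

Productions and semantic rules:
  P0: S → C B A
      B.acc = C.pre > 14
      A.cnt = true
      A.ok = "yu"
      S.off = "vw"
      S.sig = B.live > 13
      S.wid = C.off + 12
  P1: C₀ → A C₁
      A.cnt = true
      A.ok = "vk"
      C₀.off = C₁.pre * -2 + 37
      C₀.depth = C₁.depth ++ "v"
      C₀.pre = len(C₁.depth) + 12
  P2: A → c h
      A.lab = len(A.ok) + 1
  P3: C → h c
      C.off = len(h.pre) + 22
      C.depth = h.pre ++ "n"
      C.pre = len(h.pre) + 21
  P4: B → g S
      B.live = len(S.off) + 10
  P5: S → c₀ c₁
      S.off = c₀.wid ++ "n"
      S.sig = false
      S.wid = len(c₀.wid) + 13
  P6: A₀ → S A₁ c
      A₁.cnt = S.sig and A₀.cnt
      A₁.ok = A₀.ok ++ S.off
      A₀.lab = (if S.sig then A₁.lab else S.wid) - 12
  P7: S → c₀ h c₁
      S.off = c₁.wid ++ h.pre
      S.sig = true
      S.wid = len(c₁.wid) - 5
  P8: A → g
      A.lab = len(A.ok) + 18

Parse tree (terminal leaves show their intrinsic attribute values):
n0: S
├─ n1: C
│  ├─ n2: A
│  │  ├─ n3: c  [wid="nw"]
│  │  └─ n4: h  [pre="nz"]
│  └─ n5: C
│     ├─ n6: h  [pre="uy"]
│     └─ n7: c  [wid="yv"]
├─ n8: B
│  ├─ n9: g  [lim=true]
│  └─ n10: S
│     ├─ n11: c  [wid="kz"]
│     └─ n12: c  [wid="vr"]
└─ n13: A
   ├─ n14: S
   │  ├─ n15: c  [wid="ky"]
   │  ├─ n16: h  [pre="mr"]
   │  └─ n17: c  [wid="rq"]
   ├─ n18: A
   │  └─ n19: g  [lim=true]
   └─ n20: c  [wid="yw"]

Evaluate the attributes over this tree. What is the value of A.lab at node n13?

1. n2.cnt = true  [true]
2. n2.ok = "vk"  ["vk"]
3. n3.wid = "nw"  [terminal]
4. n4.pre = "nz"  [terminal]
5. n2.lab = 3  [len(A.ok) + 1]
6. n6.pre = "uy"  [terminal]
7. n7.wid = "yv"  [terminal]
8. n5.off = 24  [len(h.pre) + 22]
9. n5.depth = "uyn"  [h.pre ++ "n"]
10. n5.pre = 23  [len(h.pre) + 21]
11. n1.off = -9  [C₁.pre * -2 + 37]
12. n1.depth = "uynv"  [C₁.depth ++ "v"]
13. n1.pre = 15  [len(C₁.depth) + 12]
14. n8.acc = true  [C.pre > 14]
15. n9.lim = true  [terminal]
16. n11.wid = "kz"  [terminal]
17. n12.wid = "vr"  [terminal]
18. n10.off = "kzn"  [c₀.wid ++ "n"]
19. n10.sig = false  [false]
20. n10.wid = 15  [len(c₀.wid) + 13]
21. n8.live = 13  [len(S.off) + 10]
22. n13.cnt = true  [true]
23. n13.ok = "yu"  ["yu"]
24. n15.wid = "ky"  [terminal]
25. n16.pre = "mr"  [terminal]
26. n17.wid = "rq"  [terminal]
27. n14.off = "rqmr"  [c₁.wid ++ h.pre]
28. n14.sig = true  [true]
29. n14.wid = -3  [len(c₁.wid) - 5]
30. n18.cnt = true  [S.sig and A₀.cnt]
31. n18.ok = "yurqmr"  [A₀.ok ++ S.off]
32. n19.lim = true  [terminal]
33. n18.lab = 24  [len(A.ok) + 18]
34. n20.wid = "yw"  [terminal]
35. n13.lab = 12  [(if S.sig then A₁.lab else S.wid) - 12]
36. n0.off = "vw"  ["vw"]
37. n0.sig = false  [B.live > 13]
38. n0.wid = 3  [C.off + 12]

12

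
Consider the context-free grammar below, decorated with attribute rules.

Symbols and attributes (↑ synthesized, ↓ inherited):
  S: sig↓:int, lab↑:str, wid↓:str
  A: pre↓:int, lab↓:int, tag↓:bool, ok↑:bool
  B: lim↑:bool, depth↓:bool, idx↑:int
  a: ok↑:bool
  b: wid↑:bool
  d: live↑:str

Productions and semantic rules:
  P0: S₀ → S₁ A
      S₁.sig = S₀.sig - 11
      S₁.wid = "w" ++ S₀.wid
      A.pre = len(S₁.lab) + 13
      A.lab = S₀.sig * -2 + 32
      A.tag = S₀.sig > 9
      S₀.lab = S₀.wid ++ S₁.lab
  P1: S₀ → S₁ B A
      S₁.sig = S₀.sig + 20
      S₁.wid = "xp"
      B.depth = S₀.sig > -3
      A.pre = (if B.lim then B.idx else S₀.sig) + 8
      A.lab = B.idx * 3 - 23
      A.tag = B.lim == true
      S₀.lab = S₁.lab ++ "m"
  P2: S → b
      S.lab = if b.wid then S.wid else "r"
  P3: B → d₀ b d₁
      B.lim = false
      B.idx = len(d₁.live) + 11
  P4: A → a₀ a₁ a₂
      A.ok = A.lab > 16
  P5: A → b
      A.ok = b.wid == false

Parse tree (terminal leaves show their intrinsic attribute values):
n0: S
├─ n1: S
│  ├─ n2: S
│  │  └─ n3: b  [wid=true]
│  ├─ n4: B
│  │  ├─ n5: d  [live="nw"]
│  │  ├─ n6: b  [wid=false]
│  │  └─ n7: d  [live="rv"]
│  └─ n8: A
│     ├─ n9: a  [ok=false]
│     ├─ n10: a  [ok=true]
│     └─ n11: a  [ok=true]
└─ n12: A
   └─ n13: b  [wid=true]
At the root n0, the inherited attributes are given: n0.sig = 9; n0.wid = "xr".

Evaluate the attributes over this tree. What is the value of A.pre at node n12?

1. n0.sig = 9  [given at root]
2. n0.wid = "xr"  [given at root]
3. n1.sig = -2  [S₀.sig - 11]
4. n1.wid = "wxr"  ["w" ++ S₀.wid]
5. n2.sig = 18  [S₀.sig + 20]
6. n2.wid = "xp"  ["xp"]
7. n3.wid = true  [terminal]
8. n2.lab = "xp"  [if b.wid then S.wid else "r"]
9. n4.depth = true  [S₀.sig > -3]
10. n5.live = "nw"  [terminal]
11. n6.wid = false  [terminal]
12. n7.live = "rv"  [terminal]
13. n4.lim = false  [false]
14. n4.idx = 13  [len(d₁.live) + 11]
15. n8.pre = 6  [(if B.lim then B.idx else S₀.sig) + 8]
16. n8.lab = 16  [B.idx * 3 - 23]
17. n8.tag = false  [B.lim == true]
18. n9.ok = false  [terminal]
19. n10.ok = true  [terminal]
20. n11.ok = true  [terminal]
21. n8.ok = false  [A.lab > 16]
22. n1.lab = "xpm"  [S₁.lab ++ "m"]
23. n12.pre = 16  [len(S₁.lab) + 13]
24. n12.lab = 14  [S₀.sig * -2 + 32]
25. n12.tag = false  [S₀.sig > 9]
26. n13.wid = true  [terminal]
27. n12.ok = false  [b.wid == false]
28. n0.lab = "xrxpm"  [S₀.wid ++ S₁.lab]

16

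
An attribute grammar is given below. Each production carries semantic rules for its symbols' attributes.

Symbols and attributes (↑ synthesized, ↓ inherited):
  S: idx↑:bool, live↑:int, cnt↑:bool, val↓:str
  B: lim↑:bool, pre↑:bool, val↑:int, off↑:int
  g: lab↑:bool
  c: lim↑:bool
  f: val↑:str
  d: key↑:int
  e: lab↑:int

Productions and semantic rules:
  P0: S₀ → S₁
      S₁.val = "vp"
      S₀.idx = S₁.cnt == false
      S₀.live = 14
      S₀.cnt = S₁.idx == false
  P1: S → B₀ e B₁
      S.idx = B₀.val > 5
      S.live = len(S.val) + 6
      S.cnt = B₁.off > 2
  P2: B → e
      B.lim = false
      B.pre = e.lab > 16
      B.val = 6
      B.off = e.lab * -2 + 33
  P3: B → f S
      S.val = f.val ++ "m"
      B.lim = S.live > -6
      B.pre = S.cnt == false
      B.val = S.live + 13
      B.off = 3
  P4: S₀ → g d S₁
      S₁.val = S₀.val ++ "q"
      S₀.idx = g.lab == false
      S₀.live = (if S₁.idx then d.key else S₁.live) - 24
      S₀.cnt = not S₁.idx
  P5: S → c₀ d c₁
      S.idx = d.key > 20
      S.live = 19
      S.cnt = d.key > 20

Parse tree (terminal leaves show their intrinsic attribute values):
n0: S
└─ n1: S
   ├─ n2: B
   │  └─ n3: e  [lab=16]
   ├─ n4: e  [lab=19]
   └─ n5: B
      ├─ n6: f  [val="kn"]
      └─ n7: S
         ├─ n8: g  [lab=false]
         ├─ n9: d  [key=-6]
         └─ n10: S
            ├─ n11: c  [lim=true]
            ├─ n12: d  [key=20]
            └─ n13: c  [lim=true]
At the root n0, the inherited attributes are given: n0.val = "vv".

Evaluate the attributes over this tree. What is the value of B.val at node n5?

8

1. n0.val = "vv"  [given at root]
2. n1.val = "vp"  ["vp"]
3. n3.lab = 16  [terminal]
4. n2.lim = false  [false]
5. n2.pre = false  [e.lab > 16]
6. n2.val = 6  [6]
7. n2.off = 1  [e.lab * -2 + 33]
8. n4.lab = 19  [terminal]
9. n6.val = "kn"  [terminal]
10. n7.val = "knm"  [f.val ++ "m"]
11. n8.lab = false  [terminal]
12. n9.key = -6  [terminal]
13. n10.val = "knmq"  [S₀.val ++ "q"]
14. n11.lim = true  [terminal]
15. n12.key = 20  [terminal]
16. n13.lim = true  [terminal]
17. n10.idx = false  [d.key > 20]
18. n10.live = 19  [19]
19. n10.cnt = false  [d.key > 20]
20. n7.idx = true  [g.lab == false]
21. n7.live = -5  [(if S₁.idx then d.key else S₁.live) - 24]
22. n7.cnt = true  [not S₁.idx]
23. n5.lim = true  [S.live > -6]
24. n5.pre = false  [S.cnt == false]
25. n5.val = 8  [S.live + 13]
26. n5.off = 3  [3]
27. n1.idx = true  [B₀.val > 5]
28. n1.live = 8  [len(S.val) + 6]
29. n1.cnt = true  [B₁.off > 2]
30. n0.idx = false  [S₁.cnt == false]
31. n0.live = 14  [14]
32. n0.cnt = false  [S₁.idx == false]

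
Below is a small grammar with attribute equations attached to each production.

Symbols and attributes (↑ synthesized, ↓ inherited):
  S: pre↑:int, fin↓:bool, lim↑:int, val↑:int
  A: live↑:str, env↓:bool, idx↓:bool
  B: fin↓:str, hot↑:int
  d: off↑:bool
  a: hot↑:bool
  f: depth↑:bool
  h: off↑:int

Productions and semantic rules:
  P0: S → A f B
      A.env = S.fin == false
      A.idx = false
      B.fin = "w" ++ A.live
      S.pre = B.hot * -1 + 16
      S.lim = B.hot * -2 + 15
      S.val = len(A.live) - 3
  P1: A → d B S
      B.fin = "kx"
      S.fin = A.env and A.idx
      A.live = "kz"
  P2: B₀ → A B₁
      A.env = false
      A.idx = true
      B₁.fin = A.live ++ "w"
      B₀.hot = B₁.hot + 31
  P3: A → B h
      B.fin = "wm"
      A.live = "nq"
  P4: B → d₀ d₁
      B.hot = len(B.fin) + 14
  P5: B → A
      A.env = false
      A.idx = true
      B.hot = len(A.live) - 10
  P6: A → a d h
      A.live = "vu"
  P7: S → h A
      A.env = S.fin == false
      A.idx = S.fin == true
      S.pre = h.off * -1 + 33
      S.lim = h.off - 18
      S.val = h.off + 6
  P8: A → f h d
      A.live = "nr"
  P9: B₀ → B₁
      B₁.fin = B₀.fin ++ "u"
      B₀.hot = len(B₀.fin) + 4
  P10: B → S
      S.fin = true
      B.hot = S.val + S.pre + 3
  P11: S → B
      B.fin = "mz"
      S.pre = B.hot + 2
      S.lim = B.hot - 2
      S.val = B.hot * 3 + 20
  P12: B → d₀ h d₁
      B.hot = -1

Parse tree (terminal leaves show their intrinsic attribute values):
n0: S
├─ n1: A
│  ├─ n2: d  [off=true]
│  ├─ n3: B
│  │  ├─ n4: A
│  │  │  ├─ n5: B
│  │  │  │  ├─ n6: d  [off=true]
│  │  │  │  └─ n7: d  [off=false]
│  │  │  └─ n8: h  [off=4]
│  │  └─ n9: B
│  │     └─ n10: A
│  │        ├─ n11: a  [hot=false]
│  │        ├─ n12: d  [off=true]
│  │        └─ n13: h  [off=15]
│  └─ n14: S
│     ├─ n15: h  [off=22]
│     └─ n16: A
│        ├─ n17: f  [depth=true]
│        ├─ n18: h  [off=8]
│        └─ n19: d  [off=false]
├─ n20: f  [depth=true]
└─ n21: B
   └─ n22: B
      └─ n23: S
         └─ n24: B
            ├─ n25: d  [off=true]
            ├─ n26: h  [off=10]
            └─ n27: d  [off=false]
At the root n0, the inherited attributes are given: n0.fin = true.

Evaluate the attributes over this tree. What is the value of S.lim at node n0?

1

1. n0.fin = true  [given at root]
2. n1.env = false  [S.fin == false]
3. n1.idx = false  [false]
4. n2.off = true  [terminal]
5. n3.fin = "kx"  ["kx"]
6. n4.env = false  [false]
7. n4.idx = true  [true]
8. n5.fin = "wm"  ["wm"]
9. n6.off = true  [terminal]
10. n7.off = false  [terminal]
11. n5.hot = 16  [len(B.fin) + 14]
12. n8.off = 4  [terminal]
13. n4.live = "nq"  ["nq"]
14. n9.fin = "nqw"  [A.live ++ "w"]
15. n10.env = false  [false]
16. n10.idx = true  [true]
17. n11.hot = false  [terminal]
18. n12.off = true  [terminal]
19. n13.off = 15  [terminal]
20. n10.live = "vu"  ["vu"]
21. n9.hot = -8  [len(A.live) - 10]
22. n3.hot = 23  [B₁.hot + 31]
23. n14.fin = false  [A.env and A.idx]
24. n15.off = 22  [terminal]
25. n16.env = true  [S.fin == false]
26. n16.idx = false  [S.fin == true]
27. n17.depth = true  [terminal]
28. n18.off = 8  [terminal]
29. n19.off = false  [terminal]
30. n16.live = "nr"  ["nr"]
31. n14.pre = 11  [h.off * -1 + 33]
32. n14.lim = 4  [h.off - 18]
33. n14.val = 28  [h.off + 6]
34. n1.live = "kz"  ["kz"]
35. n20.depth = true  [terminal]
36. n21.fin = "wkz"  ["w" ++ A.live]
37. n22.fin = "wkzu"  [B₀.fin ++ "u"]
38. n23.fin = true  [true]
39. n24.fin = "mz"  ["mz"]
40. n25.off = true  [terminal]
41. n26.off = 10  [terminal]
42. n27.off = false  [terminal]
43. n24.hot = -1  [-1]
44. n23.pre = 1  [B.hot + 2]
45. n23.lim = -3  [B.hot - 2]
46. n23.val = 17  [B.hot * 3 + 20]
47. n22.hot = 21  [S.val + S.pre + 3]
48. n21.hot = 7  [len(B₀.fin) + 4]
49. n0.pre = 9  [B.hot * -1 + 16]
50. n0.lim = 1  [B.hot * -2 + 15]
51. n0.val = -1  [len(A.live) - 3]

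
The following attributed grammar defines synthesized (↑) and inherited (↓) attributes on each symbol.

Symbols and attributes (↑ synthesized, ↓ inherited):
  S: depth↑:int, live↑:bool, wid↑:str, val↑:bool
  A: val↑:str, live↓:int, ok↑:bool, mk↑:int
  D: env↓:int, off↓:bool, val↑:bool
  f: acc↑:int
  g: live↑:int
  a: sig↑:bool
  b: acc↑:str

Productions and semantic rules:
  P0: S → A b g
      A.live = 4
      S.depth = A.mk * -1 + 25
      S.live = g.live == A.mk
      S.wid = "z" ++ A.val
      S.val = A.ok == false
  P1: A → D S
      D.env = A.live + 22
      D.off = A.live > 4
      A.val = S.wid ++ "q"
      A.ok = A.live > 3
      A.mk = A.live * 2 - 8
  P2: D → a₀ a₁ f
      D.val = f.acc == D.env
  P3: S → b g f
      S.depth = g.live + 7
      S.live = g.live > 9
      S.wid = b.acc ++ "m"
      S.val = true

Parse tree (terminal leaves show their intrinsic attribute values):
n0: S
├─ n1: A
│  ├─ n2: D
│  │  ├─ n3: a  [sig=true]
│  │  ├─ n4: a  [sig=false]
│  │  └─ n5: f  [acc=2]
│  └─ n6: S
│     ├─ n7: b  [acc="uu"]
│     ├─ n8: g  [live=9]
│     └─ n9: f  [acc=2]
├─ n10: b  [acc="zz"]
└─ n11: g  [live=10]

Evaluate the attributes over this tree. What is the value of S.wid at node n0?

1. n1.live = 4  [4]
2. n2.env = 26  [A.live + 22]
3. n2.off = false  [A.live > 4]
4. n3.sig = true  [terminal]
5. n4.sig = false  [terminal]
6. n5.acc = 2  [terminal]
7. n2.val = false  [f.acc == D.env]
8. n7.acc = "uu"  [terminal]
9. n8.live = 9  [terminal]
10. n9.acc = 2  [terminal]
11. n6.depth = 16  [g.live + 7]
12. n6.live = false  [g.live > 9]
13. n6.wid = "uum"  [b.acc ++ "m"]
14. n6.val = true  [true]
15. n1.val = "uumq"  [S.wid ++ "q"]
16. n1.ok = true  [A.live > 3]
17. n1.mk = 0  [A.live * 2 - 8]
18. n10.acc = "zz"  [terminal]
19. n11.live = 10  [terminal]
20. n0.depth = 25  [A.mk * -1 + 25]
21. n0.live = false  [g.live == A.mk]
22. n0.wid = "zuumq"  ["z" ++ A.val]
23. n0.val = false  [A.ok == false]

"zuumq"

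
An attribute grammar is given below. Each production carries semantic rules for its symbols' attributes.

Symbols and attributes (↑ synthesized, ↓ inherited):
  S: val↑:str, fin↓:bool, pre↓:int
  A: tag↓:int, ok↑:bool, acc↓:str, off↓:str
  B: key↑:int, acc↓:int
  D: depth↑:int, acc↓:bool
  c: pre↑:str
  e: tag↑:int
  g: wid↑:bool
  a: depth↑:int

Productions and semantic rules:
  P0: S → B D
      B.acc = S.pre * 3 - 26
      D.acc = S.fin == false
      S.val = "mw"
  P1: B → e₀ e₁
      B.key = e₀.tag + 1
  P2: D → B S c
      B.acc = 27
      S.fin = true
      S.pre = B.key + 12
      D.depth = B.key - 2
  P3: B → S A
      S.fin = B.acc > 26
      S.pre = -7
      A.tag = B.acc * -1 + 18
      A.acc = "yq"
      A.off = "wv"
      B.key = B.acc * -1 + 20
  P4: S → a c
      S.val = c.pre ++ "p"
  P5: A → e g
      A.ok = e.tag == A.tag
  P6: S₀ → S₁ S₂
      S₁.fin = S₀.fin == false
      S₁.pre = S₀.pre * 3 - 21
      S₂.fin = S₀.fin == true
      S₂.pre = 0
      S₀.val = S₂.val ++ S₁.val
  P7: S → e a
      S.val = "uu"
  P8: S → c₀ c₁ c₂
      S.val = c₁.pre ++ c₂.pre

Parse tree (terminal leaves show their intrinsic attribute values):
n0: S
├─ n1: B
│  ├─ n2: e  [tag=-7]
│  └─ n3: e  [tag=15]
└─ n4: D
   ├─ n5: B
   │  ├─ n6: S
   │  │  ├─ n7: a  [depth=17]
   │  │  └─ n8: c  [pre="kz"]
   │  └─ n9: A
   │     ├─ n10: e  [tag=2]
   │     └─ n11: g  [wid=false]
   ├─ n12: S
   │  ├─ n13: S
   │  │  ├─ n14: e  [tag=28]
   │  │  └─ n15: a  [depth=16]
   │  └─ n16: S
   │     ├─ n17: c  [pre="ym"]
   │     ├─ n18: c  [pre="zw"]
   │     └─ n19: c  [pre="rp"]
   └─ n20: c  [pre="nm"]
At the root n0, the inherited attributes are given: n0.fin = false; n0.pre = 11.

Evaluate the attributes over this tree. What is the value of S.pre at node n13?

1. n0.fin = false  [given at root]
2. n0.pre = 11  [given at root]
3. n1.acc = 7  [S.pre * 3 - 26]
4. n2.tag = -7  [terminal]
5. n3.tag = 15  [terminal]
6. n1.key = -6  [e₀.tag + 1]
7. n4.acc = true  [S.fin == false]
8. n5.acc = 27  [27]
9. n6.fin = true  [B.acc > 26]
10. n6.pre = -7  [-7]
11. n7.depth = 17  [terminal]
12. n8.pre = "kz"  [terminal]
13. n6.val = "kzp"  [c.pre ++ "p"]
14. n9.tag = -9  [B.acc * -1 + 18]
15. n9.acc = "yq"  ["yq"]
16. n9.off = "wv"  ["wv"]
17. n10.tag = 2  [terminal]
18. n11.wid = false  [terminal]
19. n9.ok = false  [e.tag == A.tag]
20. n5.key = -7  [B.acc * -1 + 20]
21. n12.fin = true  [true]
22. n12.pre = 5  [B.key + 12]
23. n13.fin = false  [S₀.fin == false]
24. n13.pre = -6  [S₀.pre * 3 - 21]
25. n14.tag = 28  [terminal]
26. n15.depth = 16  [terminal]
27. n13.val = "uu"  ["uu"]
28. n16.fin = true  [S₀.fin == true]
29. n16.pre = 0  [0]
30. n17.pre = "ym"  [terminal]
31. n18.pre = "zw"  [terminal]
32. n19.pre = "rp"  [terminal]
33. n16.val = "zwrp"  [c₁.pre ++ c₂.pre]
34. n12.val = "zwrpuu"  [S₂.val ++ S₁.val]
35. n20.pre = "nm"  [terminal]
36. n4.depth = -9  [B.key - 2]
37. n0.val = "mw"  ["mw"]

-6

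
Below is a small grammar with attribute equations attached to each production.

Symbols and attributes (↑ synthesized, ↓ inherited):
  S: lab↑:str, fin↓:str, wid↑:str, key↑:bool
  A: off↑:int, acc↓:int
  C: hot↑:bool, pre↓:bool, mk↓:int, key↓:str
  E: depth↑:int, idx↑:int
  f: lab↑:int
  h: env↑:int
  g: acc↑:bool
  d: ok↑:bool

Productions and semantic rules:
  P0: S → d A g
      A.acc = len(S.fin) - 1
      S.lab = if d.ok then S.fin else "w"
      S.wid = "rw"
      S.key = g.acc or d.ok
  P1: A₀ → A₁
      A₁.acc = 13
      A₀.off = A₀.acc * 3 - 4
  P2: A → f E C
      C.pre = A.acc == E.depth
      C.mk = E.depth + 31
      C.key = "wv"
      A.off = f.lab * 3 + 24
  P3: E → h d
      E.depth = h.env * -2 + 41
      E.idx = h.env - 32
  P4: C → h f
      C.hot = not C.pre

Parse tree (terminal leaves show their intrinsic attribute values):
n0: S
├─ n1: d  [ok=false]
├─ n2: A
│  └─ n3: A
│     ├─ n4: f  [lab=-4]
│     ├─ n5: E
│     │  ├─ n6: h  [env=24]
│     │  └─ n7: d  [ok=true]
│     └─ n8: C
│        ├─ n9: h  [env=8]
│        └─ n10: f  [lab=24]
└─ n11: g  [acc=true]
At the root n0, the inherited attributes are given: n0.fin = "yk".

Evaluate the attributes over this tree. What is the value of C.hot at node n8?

true

1. n0.fin = "yk"  [given at root]
2. n1.ok = false  [terminal]
3. n2.acc = 1  [len(S.fin) - 1]
4. n3.acc = 13  [13]
5. n4.lab = -4  [terminal]
6. n6.env = 24  [terminal]
7. n7.ok = true  [terminal]
8. n5.depth = -7  [h.env * -2 + 41]
9. n5.idx = -8  [h.env - 32]
10. n8.pre = false  [A.acc == E.depth]
11. n8.mk = 24  [E.depth + 31]
12. n8.key = "wv"  ["wv"]
13. n9.env = 8  [terminal]
14. n10.lab = 24  [terminal]
15. n8.hot = true  [not C.pre]
16. n3.off = 12  [f.lab * 3 + 24]
17. n2.off = -1  [A₀.acc * 3 - 4]
18. n11.acc = true  [terminal]
19. n0.lab = "w"  [if d.ok then S.fin else "w"]
20. n0.wid = "rw"  ["rw"]
21. n0.key = true  [g.acc or d.ok]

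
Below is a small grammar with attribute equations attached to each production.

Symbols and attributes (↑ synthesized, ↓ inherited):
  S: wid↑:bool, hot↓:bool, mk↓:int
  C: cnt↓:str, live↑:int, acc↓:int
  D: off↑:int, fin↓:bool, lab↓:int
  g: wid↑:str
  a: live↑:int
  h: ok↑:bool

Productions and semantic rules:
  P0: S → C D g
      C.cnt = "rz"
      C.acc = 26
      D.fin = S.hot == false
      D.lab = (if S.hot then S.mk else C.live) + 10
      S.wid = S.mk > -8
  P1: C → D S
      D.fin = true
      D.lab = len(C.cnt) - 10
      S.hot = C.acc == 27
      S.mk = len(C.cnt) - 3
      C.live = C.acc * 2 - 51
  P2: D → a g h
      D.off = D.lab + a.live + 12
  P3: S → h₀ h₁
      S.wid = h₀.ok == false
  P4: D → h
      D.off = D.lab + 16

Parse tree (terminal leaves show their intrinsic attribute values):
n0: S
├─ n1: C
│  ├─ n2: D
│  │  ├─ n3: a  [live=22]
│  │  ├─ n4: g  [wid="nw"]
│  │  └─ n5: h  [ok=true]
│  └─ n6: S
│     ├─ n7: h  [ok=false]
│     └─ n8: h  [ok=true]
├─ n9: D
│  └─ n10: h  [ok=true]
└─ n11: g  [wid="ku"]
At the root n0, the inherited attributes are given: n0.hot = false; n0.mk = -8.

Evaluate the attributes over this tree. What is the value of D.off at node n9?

1. n0.hot = false  [given at root]
2. n0.mk = -8  [given at root]
3. n1.cnt = "rz"  ["rz"]
4. n1.acc = 26  [26]
5. n2.fin = true  [true]
6. n2.lab = -8  [len(C.cnt) - 10]
7. n3.live = 22  [terminal]
8. n4.wid = "nw"  [terminal]
9. n5.ok = true  [terminal]
10. n2.off = 26  [D.lab + a.live + 12]
11. n6.hot = false  [C.acc == 27]
12. n6.mk = -1  [len(C.cnt) - 3]
13. n7.ok = false  [terminal]
14. n8.ok = true  [terminal]
15. n6.wid = true  [h₀.ok == false]
16. n1.live = 1  [C.acc * 2 - 51]
17. n9.fin = true  [S.hot == false]
18. n9.lab = 11  [(if S.hot then S.mk else C.live) + 10]
19. n10.ok = true  [terminal]
20. n9.off = 27  [D.lab + 16]
21. n11.wid = "ku"  [terminal]
22. n0.wid = false  [S.mk > -8]

27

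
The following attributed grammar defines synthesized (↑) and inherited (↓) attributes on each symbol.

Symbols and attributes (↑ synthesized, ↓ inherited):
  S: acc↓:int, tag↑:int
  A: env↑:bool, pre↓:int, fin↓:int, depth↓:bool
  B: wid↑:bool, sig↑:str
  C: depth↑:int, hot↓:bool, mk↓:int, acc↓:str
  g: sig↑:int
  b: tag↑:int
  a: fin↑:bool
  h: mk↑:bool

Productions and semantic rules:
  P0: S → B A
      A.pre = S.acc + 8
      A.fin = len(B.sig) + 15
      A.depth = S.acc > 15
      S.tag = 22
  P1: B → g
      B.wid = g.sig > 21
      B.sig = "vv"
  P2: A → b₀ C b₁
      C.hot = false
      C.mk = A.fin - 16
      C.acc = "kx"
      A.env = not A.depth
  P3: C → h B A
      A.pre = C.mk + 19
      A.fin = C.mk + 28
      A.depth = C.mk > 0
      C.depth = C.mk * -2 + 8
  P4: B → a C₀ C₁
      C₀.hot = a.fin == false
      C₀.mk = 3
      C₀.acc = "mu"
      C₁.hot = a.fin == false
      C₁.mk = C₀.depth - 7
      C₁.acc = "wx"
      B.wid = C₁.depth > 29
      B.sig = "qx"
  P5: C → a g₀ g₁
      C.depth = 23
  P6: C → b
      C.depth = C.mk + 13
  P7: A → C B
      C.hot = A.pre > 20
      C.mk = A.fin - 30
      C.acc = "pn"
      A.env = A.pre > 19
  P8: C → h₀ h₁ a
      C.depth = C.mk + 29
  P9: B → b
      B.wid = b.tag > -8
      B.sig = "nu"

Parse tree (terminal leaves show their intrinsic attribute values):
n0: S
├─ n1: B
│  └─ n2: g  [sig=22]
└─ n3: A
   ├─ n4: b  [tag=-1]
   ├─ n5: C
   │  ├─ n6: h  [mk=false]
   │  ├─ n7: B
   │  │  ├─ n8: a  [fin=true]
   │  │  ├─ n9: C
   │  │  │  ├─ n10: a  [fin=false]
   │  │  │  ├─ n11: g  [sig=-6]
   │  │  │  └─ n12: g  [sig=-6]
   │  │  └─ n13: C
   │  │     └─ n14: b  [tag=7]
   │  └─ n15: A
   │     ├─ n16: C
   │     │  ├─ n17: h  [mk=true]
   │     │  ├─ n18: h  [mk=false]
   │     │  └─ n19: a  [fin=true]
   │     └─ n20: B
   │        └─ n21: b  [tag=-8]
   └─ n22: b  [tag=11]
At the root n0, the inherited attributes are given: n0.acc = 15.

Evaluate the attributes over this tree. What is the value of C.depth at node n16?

1. n0.acc = 15  [given at root]
2. n2.sig = 22  [terminal]
3. n1.wid = true  [g.sig > 21]
4. n1.sig = "vv"  ["vv"]
5. n3.pre = 23  [S.acc + 8]
6. n3.fin = 17  [len(B.sig) + 15]
7. n3.depth = false  [S.acc > 15]
8. n4.tag = -1  [terminal]
9. n5.hot = false  [false]
10. n5.mk = 1  [A.fin - 16]
11. n5.acc = "kx"  ["kx"]
12. n6.mk = false  [terminal]
13. n8.fin = true  [terminal]
14. n9.hot = false  [a.fin == false]
15. n9.mk = 3  [3]
16. n9.acc = "mu"  ["mu"]
17. n10.fin = false  [terminal]
18. n11.sig = -6  [terminal]
19. n12.sig = -6  [terminal]
20. n9.depth = 23  [23]
21. n13.hot = false  [a.fin == false]
22. n13.mk = 16  [C₀.depth - 7]
23. n13.acc = "wx"  ["wx"]
24. n14.tag = 7  [terminal]
25. n13.depth = 29  [C.mk + 13]
26. n7.wid = false  [C₁.depth > 29]
27. n7.sig = "qx"  ["qx"]
28. n15.pre = 20  [C.mk + 19]
29. n15.fin = 29  [C.mk + 28]
30. n15.depth = true  [C.mk > 0]
31. n16.hot = false  [A.pre > 20]
32. n16.mk = -1  [A.fin - 30]
33. n16.acc = "pn"  ["pn"]
34. n17.mk = true  [terminal]
35. n18.mk = false  [terminal]
36. n19.fin = true  [terminal]
37. n16.depth = 28  [C.mk + 29]
38. n21.tag = -8  [terminal]
39. n20.wid = false  [b.tag > -8]
40. n20.sig = "nu"  ["nu"]
41. n15.env = true  [A.pre > 19]
42. n5.depth = 6  [C.mk * -2 + 8]
43. n22.tag = 11  [terminal]
44. n3.env = true  [not A.depth]
45. n0.tag = 22  [22]

28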